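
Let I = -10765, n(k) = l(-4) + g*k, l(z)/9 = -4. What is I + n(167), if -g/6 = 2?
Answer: -12805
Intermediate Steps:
g = -12 (g = -6*2 = -12)
l(z) = -36 (l(z) = 9*(-4) = -36)
n(k) = -36 - 12*k
I + n(167) = -10765 + (-36 - 12*167) = -10765 + (-36 - 2004) = -10765 - 2040 = -12805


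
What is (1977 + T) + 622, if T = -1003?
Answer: 1596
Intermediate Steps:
(1977 + T) + 622 = (1977 - 1003) + 622 = 974 + 622 = 1596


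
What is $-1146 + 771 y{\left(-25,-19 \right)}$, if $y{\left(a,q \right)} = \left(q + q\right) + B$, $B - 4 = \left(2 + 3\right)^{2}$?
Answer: $-8085$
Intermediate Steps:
$B = 29$ ($B = 4 + \left(2 + 3\right)^{2} = 4 + 5^{2} = 4 + 25 = 29$)
$y{\left(a,q \right)} = 29 + 2 q$ ($y{\left(a,q \right)} = \left(q + q\right) + 29 = 2 q + 29 = 29 + 2 q$)
$-1146 + 771 y{\left(-25,-19 \right)} = -1146 + 771 \left(29 + 2 \left(-19\right)\right) = -1146 + 771 \left(29 - 38\right) = -1146 + 771 \left(-9\right) = -1146 - 6939 = -8085$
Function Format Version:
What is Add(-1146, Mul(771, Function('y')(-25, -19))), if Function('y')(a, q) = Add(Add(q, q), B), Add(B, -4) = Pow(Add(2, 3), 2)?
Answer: -8085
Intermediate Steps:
B = 29 (B = Add(4, Pow(Add(2, 3), 2)) = Add(4, Pow(5, 2)) = Add(4, 25) = 29)
Function('y')(a, q) = Add(29, Mul(2, q)) (Function('y')(a, q) = Add(Add(q, q), 29) = Add(Mul(2, q), 29) = Add(29, Mul(2, q)))
Add(-1146, Mul(771, Function('y')(-25, -19))) = Add(-1146, Mul(771, Add(29, Mul(2, -19)))) = Add(-1146, Mul(771, Add(29, -38))) = Add(-1146, Mul(771, -9)) = Add(-1146, -6939) = -8085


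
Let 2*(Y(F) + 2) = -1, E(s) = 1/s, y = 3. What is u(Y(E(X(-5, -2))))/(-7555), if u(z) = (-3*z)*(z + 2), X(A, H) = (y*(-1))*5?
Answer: 3/6044 ≈ 0.00049636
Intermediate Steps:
X(A, H) = -15 (X(A, H) = (3*(-1))*5 = -3*5 = -15)
Y(F) = -5/2 (Y(F) = -2 + (1/2)*(-1) = -2 - 1/2 = -5/2)
u(z) = -3*z*(2 + z) (u(z) = (-3*z)*(2 + z) = -3*z*(2 + z))
u(Y(E(X(-5, -2))))/(-7555) = -3*(-5/2)*(2 - 5/2)/(-7555) = -3*(-5/2)*(-1/2)*(-1/7555) = -15/4*(-1/7555) = 3/6044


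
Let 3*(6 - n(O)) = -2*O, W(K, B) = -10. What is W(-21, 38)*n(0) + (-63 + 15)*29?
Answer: -1452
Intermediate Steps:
n(O) = 6 + 2*O/3 (n(O) = 6 - (-2)*O/3 = 6 + 2*O/3)
W(-21, 38)*n(0) + (-63 + 15)*29 = -10*(6 + (⅔)*0) + (-63 + 15)*29 = -10*(6 + 0) - 48*29 = -10*6 - 1392 = -60 - 1392 = -1452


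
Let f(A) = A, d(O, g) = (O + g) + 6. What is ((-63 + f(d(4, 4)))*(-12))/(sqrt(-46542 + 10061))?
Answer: -588*I/191 ≈ -3.0785*I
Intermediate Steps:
d(O, g) = 6 + O + g
((-63 + f(d(4, 4)))*(-12))/(sqrt(-46542 + 10061)) = ((-63 + (6 + 4 + 4))*(-12))/(sqrt(-46542 + 10061)) = ((-63 + 14)*(-12))/(sqrt(-36481)) = (-49*(-12))/((191*I)) = 588*(-I/191) = -588*I/191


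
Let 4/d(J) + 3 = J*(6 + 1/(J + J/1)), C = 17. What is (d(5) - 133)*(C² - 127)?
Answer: -1183734/55 ≈ -21522.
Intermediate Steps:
d(J) = 4/(-3 + J*(6 + 1/(2*J))) (d(J) = 4/(-3 + J*(6 + 1/(J + J/1))) = 4/(-3 + J*(6 + 1/(J + J*1))) = 4/(-3 + J*(6 + 1/(J + J))) = 4/(-3 + J*(6 + 1/(2*J))))
(d(5) - 133)*(C² - 127) = (8/(-5 + 12*5) - 133)*(17² - 127) = (8/(-5 + 60) - 133)*(289 - 127) = (8/55 - 133)*162 = -7307/55*162 = -1183734/55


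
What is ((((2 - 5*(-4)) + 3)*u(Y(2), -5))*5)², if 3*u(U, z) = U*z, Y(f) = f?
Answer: 1562500/9 ≈ 1.7361e+5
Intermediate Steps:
u(U, z) = U*z/3 (u(U, z) = (U*z)/3 = U*z/3)
((((2 - 5*(-4)) + 3)*u(Y(2), -5))*5)² = ((((2 - 5*(-4)) + 3)*((⅓)*2*(-5)))*5)² = ((((2 + 20) + 3)*(-10/3))*5)² = (((22 + 3)*(-10/3))*5)² = ((25*(-10/3))*5)² = (-250/3*5)² = (-1250/3)² = 1562500/9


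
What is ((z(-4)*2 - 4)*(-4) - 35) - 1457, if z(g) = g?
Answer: -1444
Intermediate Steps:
((z(-4)*2 - 4)*(-4) - 35) - 1457 = ((-4*2 - 4)*(-4) - 35) - 1457 = ((-8 - 4)*(-4) - 35) - 1457 = (-12*(-4) - 35) - 1457 = (48 - 35) - 1457 = 13 - 1457 = -1444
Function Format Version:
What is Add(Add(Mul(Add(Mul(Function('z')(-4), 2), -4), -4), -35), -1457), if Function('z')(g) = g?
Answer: -1444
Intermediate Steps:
Add(Add(Mul(Add(Mul(Function('z')(-4), 2), -4), -4), -35), -1457) = Add(Add(Mul(Add(Mul(-4, 2), -4), -4), -35), -1457) = Add(Add(Mul(Add(-8, -4), -4), -35), -1457) = Add(Add(Mul(-12, -4), -35), -1457) = Add(Add(48, -35), -1457) = Add(13, -1457) = -1444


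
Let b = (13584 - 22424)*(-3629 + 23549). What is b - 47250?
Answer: -176140050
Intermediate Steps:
b = -176092800 (b = -8840*19920 = -176092800)
b - 47250 = -176092800 - 47250 = -176140050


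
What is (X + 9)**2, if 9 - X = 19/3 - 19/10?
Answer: 165649/900 ≈ 184.05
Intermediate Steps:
X = 137/30 (X = 9 - (19/3 - 19/10) = 9 - 1*133/30 = 9 - 133/30 = 137/30 ≈ 4.5667)
(X + 9)**2 = (137/30 + 9)**2 = (407/30)**2 = 165649/900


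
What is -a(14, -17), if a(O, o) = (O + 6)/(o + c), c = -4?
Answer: 20/21 ≈ 0.95238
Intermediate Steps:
a(O, o) = (6 + O)/(-4 + o) (a(O, o) = (O + 6)/(o - 4) = (6 + O)/(-4 + o))
-a(14, -17) = -(6 + 14)/(-4 - 17) = -20/(-21) = -(-1)*20/21 = -1*(-20/21) = 20/21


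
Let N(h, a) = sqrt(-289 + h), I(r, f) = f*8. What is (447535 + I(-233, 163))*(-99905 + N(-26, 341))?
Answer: -44841260295 + 1346517*I*sqrt(35) ≈ -4.4841e+10 + 7.9661e+6*I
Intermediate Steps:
I(r, f) = 8*f
(447535 + I(-233, 163))*(-99905 + N(-26, 341)) = (447535 + 8*163)*(-99905 + sqrt(-289 - 26)) = (447535 + 1304)*(-99905 + sqrt(-315)) = 448839*(-99905 + 3*I*sqrt(35)) = -44841260295 + 1346517*I*sqrt(35)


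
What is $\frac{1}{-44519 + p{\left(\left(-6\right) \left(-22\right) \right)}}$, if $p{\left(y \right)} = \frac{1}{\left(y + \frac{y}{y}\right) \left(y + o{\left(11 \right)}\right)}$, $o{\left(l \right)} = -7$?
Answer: $- \frac{16625}{740128374} \approx -2.2462 \cdot 10^{-5}$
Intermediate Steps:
$p{\left(y \right)} = \frac{1}{\left(1 + y\right) \left(-7 + y\right)}$ ($p{\left(y \right)} = \frac{1}{\left(y + \frac{y}{y}\right) \left(y - 7\right)} = \frac{1}{\left(y + 1\right) \left(-7 + y\right)} = \frac{1}{\left(1 + y\right) \left(-7 + y\right)}$)
$\frac{1}{-44519 + p{\left(\left(-6\right) \left(-22\right) \right)}} = \frac{1}{-44519 + \frac{1}{-7 + \left(\left(-6\right) \left(-22\right)\right)^{2} - 6 \left(\left(-6\right) \left(-22\right)\right)}} = \frac{1}{-44519 + \frac{1}{-7 + 132^{2} - 792}} = \frac{1}{-44519 + \frac{1}{-7 + 17424 - 792}} = \frac{1}{-44519 + \frac{1}{16625}} = \frac{1}{- \frac{740128374}{16625}} = - \frac{16625}{740128374}$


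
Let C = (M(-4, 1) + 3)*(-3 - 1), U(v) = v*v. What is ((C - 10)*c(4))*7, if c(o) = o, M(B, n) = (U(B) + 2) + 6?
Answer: -3304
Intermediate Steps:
U(v) = v²
M(B, n) = 8 + B² (M(B, n) = (B² + 2) + 6 = (2 + B²) + 6 = 8 + B²)
C = -108 (C = ((8 + (-4)²) + 3)*(-3 - 1) = ((8 + 16) + 3)*(-4) = (24 + 3)*(-4) = 27*(-4) = -108)
((C - 10)*c(4))*7 = ((-108 - 10)*4)*7 = -118*4*7 = -472*7 = -3304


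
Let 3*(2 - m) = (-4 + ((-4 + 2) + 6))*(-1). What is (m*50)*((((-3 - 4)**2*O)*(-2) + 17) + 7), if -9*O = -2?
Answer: 2000/9 ≈ 222.22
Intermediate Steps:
O = 2/9 (O = -1/9*(-2) = 2/9 ≈ 0.22222)
m = 2 (m = 2 - (-4 + ((-4 + 2) + 6))*(-1)/3 = 2 - (-4 + (-2 + 6))*(-1)/3 = 2 - (-4 + 4)*(-1)/3 = 2 - 0*(-1) = 2 - 1/3*0 = 2 + 0 = 2)
(m*50)*((((-3 - 4)**2*O)*(-2) + 17) + 7) = (2*50)*((((-3 - 4)**2*(2/9))*(-2) + 17) + 7) = 100*((((-7)**2*(2/9))*(-2) + 17) + 7) = 100*(((49*(2/9))*(-2) + 17) + 7) = 100*(((98/9)*(-2) + 17) + 7) = 100*((-196/9 + 17) + 7) = 100*(-43/9 + 7) = 100*(20/9) = 2000/9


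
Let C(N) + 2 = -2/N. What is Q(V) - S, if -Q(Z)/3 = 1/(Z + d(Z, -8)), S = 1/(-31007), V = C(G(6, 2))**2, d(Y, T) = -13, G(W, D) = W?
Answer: 837257/2108476 ≈ 0.39709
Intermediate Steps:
C(N) = -2 - 2/N
V = 49/9 (V = (-2 - 2/6)**2 = (-2 - 2*1/6)**2 = (-2 - 1/3)**2 = (-7/3)**2 = 49/9 ≈ 5.4444)
S = -1/31007 ≈ -3.2251e-5
Q(Z) = -3/(-13 + Z) (Q(Z) = -3/(Z - 13) = -3/(-13 + Z))
Q(V) - S = -3/(-13 + 49/9) - 1*(-1/31007) = -3/(-68/9) + 1/31007 = -3*(-9/68) + 1/31007 = 27/68 + 1/31007 = 837257/2108476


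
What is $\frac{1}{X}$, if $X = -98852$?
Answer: $- \frac{1}{98852} \approx -1.0116 \cdot 10^{-5}$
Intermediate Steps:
$\frac{1}{X} = \frac{1}{-98852} = - \frac{1}{98852}$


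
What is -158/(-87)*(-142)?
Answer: -22436/87 ≈ -257.89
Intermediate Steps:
-158/(-87)*(-142) = -158*(-1/87)*(-142) = (158/87)*(-142) = -22436/87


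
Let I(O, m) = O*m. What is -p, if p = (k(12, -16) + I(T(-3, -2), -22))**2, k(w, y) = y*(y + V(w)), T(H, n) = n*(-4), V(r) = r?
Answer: -12544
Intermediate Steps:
T(H, n) = -4*n
k(w, y) = y*(w + y) (k(w, y) = y*(y + w) = y*(w + y))
p = 12544 (p = (-16*(12 - 16) - 4*(-2)*(-22))**2 = (-16*(-4) + 8*(-22))**2 = (64 - 176)**2 = (-112)**2 = 12544)
-p = -1*12544 = -12544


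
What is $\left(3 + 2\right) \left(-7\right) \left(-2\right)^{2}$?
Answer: $-140$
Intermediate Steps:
$\left(3 + 2\right) \left(-7\right) \left(-2\right)^{2} = 5 \left(-7\right) 4 = \left(-35\right) 4 = -140$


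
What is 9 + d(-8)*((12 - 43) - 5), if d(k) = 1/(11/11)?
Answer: -27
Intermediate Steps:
d(k) = 1 (d(k) = 1/(11*(1/11)) = 1/1 = 1)
9 + d(-8)*((12 - 43) - 5) = 9 + 1*((12 - 43) - 5) = 9 + 1*(-31 - 5) = 9 + 1*(-36) = 9 - 36 = -27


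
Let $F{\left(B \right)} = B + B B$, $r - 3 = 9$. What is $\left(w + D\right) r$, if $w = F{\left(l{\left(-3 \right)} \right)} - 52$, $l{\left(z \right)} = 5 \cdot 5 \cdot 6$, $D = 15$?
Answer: $271356$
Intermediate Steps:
$r = 12$ ($r = 3 + 9 = 12$)
$l{\left(z \right)} = 150$ ($l{\left(z \right)} = 25 \cdot 6 = 150$)
$F{\left(B \right)} = B + B^{2}$
$w = 22598$ ($w = 150 \left(1 + 150\right) - 52 = 150 \cdot 151 - 52 = 22650 - 52 = 22598$)
$\left(w + D\right) r = \left(22598 + 15\right) 12 = 22613 \cdot 12 = 271356$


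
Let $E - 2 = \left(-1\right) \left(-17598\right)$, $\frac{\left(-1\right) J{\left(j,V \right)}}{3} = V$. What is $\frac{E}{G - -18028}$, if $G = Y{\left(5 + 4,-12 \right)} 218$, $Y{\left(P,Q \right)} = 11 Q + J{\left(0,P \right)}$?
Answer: $- \frac{8800}{8317} \approx -1.0581$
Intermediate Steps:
$J{\left(j,V \right)} = - 3 V$
$Y{\left(P,Q \right)} = - 3 P + 11 Q$ ($Y{\left(P,Q \right)} = 11 Q - 3 P = - 3 P + 11 Q$)
$G = -34662$ ($G = \left(- 3 \left(5 + 4\right) + 11 \left(-12\right)\right) 218 = \left(\left(-3\right) 9 - 132\right) 218 = \left(-27 - 132\right) 218 = \left(-159\right) 218 = -34662$)
$E = 17600$ ($E = 2 - -17598 = 2 + 17598 = 17600$)
$\frac{E}{G - -18028} = \frac{17600}{-34662 - -18028} = \frac{17600}{-34662 + 18028} = \frac{17600}{-16634} = 17600 \left(- \frac{1}{16634}\right) = - \frac{8800}{8317}$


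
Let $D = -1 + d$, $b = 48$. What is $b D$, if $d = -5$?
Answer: $-288$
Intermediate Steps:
$D = -6$ ($D = -1 - 5 = -6$)
$b D = 48 \left(-6\right) = -288$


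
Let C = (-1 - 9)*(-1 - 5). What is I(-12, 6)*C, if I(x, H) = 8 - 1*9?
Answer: -60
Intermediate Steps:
I(x, H) = -1 (I(x, H) = 8 - 9 = -1)
C = 60 (C = -10*(-6) = 60)
I(-12, 6)*C = -1*60 = -60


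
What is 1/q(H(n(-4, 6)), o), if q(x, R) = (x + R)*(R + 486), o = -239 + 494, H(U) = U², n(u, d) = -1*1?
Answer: 1/189696 ≈ 5.2716e-6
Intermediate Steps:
n(u, d) = -1
o = 255
q(x, R) = (486 + R)*(R + x) (q(x, R) = (R + x)*(486 + R) = (486 + R)*(R + x))
1/q(H(n(-4, 6)), o) = 1/(255² + 486*255 + 486*(-1)² + 255*(-1)²) = 1/(65025 + 123930 + 486*1 + 255*1) = 1/(65025 + 123930 + 486 + 255) = 1/189696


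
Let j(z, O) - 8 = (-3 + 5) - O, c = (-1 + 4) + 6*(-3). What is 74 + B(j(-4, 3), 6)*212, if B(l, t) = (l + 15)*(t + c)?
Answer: -41902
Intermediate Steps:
c = -15 (c = 3 - 18 = -15)
j(z, O) = 10 - O (j(z, O) = 8 + ((-3 + 5) - O) = 8 + (2 - O) = 10 - O)
B(l, t) = (-15 + t)*(15 + l) (B(l, t) = (l + 15)*(t - 15) = (15 + l)*(-15 + t) = (-15 + t)*(15 + l))
74 + B(j(-4, 3), 6)*212 = 74 + (-225 - 15*(10 - 1*3) + 15*6 + (10 - 1*3)*6)*212 = 74 + (-225 - 15*(10 - 3) + 90 + (10 - 3)*6)*212 = 74 + (-225 - 15*7 + 90 + 7*6)*212 = 74 + (-225 - 105 + 90 + 42)*212 = 74 - 198*212 = 74 - 41976 = -41902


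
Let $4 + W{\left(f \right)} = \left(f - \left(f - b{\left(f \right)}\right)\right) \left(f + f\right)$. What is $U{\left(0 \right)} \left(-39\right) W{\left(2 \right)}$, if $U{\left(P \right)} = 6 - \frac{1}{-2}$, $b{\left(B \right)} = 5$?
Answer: $-4056$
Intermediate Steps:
$U{\left(P \right)} = \frac{13}{2}$ ($U{\left(P \right)} = 6 - - \frac{1}{2} = 6 + \frac{1}{2} = \frac{13}{2}$)
$W{\left(f \right)} = -4 + 10 f$ ($W{\left(f \right)} = -4 + \left(f - \left(-5 + f\right)\right) \left(f + f\right) = -4 + 5 \cdot 2 f = -4 + 10 f$)
$U{\left(0 \right)} \left(-39\right) W{\left(2 \right)} = \frac{13}{2} \left(-39\right) \left(-4 + 10 \cdot 2\right) = - \frac{507 \left(-4 + 20\right)}{2} = \left(- \frac{507}{2}\right) 16 = -4056$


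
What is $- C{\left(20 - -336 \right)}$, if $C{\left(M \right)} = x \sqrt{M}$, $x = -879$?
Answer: $1758 \sqrt{89} \approx 16585.0$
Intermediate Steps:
$C{\left(M \right)} = - 879 \sqrt{M}$
$- C{\left(20 - -336 \right)} = - \left(-879\right) \sqrt{20 - -336} = - \left(-879\right) \sqrt{20 + 336} = - \left(-879\right) \sqrt{356} = - \left(-879\right) 2 \sqrt{89} = - \left(-1758\right) \sqrt{89} = 1758 \sqrt{89}$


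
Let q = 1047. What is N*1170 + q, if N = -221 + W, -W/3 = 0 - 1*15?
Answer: -204873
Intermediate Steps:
W = 45 (W = -3*(0 - 1*15) = -3*(0 - 15) = -3*(-15) = 45)
N = -176 (N = -221 + 45 = -176)
N*1170 + q = -176*1170 + 1047 = -205920 + 1047 = -204873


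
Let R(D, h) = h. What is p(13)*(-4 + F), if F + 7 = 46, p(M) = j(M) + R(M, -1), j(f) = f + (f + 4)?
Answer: 1015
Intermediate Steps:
j(f) = 4 + 2*f (j(f) = f + (4 + f) = 4 + 2*f)
p(M) = 3 + 2*M (p(M) = (4 + 2*M) - 1 = 3 + 2*M)
F = 39 (F = -7 + 46 = 39)
p(13)*(-4 + F) = (3 + 2*13)*(-4 + 39) = (3 + 26)*35 = 29*35 = 1015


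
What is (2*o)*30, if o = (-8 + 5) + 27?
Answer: 1440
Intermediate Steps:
o = 24 (o = -3 + 27 = 24)
(2*o)*30 = (2*24)*30 = 48*30 = 1440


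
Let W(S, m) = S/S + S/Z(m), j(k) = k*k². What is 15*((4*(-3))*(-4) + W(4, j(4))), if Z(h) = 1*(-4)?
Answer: 720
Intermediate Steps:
Z(h) = -4
j(k) = k³
W(S, m) = 1 - S/4 (W(S, m) = S/S + S/(-4) = 1 + S*(-¼) = 1 - S/4)
15*((4*(-3))*(-4) + W(4, j(4))) = 15*((4*(-3))*(-4) + (1 - ¼*4)) = 15*(-12*(-4) + (1 - 1)) = 15*(48 + 0) = 15*48 = 720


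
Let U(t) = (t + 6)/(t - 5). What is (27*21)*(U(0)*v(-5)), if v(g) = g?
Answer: 3402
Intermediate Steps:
U(t) = (6 + t)/(-5 + t)
(27*21)*(U(0)*v(-5)) = (27*21)*(((6 + 0)/(-5 + 0))*(-5)) = 567*((6/(-5))*(-5)) = 567*(-⅕*6*(-5)) = 567*(-6/5*(-5)) = 567*6 = 3402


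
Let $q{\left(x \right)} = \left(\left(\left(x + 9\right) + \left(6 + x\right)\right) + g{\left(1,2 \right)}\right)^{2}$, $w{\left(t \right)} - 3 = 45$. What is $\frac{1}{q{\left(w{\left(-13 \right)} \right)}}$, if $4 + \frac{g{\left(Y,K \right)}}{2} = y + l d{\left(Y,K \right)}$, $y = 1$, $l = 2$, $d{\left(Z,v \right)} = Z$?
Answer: $\frac{1}{11881} \approx 8.4168 \cdot 10^{-5}$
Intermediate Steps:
$w{\left(t \right)} = 48$ ($w{\left(t \right)} = 3 + 45 = 48$)
$g{\left(Y,K \right)} = -6 + 4 Y$ ($g{\left(Y,K \right)} = -8 + 2 \left(1 + 2 Y\right) = -8 + \left(2 + 4 Y\right) = -6 + 4 Y$)
$q{\left(x \right)} = \left(13 + 2 x\right)^{2}$ ($q{\left(x \right)} = \left(\left(\left(x + 9\right) + \left(6 + x\right)\right) + \left(-6 + 4 \cdot 1\right)\right)^{2} = \left(\left(\left(9 + x\right) + \left(6 + x\right)\right) + \left(-6 + 4\right)\right)^{2} = \left(\left(15 + 2 x\right) - 2\right)^{2} = \left(13 + 2 x\right)^{2}$)
$\frac{1}{q{\left(w{\left(-13 \right)} \right)}} = \frac{1}{\left(13 + 2 \cdot 48\right)^{2}} = \frac{1}{\left(13 + 96\right)^{2}} = \frac{1}{109^{2}} = \frac{1}{11881}$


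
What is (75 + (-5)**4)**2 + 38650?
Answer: 528650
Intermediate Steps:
(75 + (-5)**4)**2 + 38650 = (75 + 625)**2 + 38650 = 700**2 + 38650 = 490000 + 38650 = 528650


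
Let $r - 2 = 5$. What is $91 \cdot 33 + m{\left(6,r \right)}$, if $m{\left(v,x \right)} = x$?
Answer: $3010$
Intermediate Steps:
$r = 7$ ($r = 2 + 5 = 7$)
$91 \cdot 33 + m{\left(6,r \right)} = 91 \cdot 33 + 7 = 3003 + 7 = 3010$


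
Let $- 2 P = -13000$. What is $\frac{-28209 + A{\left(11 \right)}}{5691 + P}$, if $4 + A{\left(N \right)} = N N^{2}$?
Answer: $- \frac{26882}{12191} \approx -2.2051$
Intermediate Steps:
$P = 6500$ ($P = \left(- \frac{1}{2}\right) \left(-13000\right) = 6500$)
$A{\left(N \right)} = -4 + N^{3}$ ($A{\left(N \right)} = -4 + N N^{2} = -4 + N^{3}$)
$\frac{-28209 + A{\left(11 \right)}}{5691 + P} = \frac{-28209 - \left(4 - 11^{3}\right)}{5691 + 6500} = \frac{-28209 + \left(-4 + 1331\right)}{12191} = \left(-28209 + 1327\right) \frac{1}{12191} = \left(-26882\right) \frac{1}{12191} = - \frac{26882}{12191}$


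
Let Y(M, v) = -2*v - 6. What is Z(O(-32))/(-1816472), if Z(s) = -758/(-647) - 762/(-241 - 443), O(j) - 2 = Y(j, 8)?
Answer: -24083/19139905968 ≈ -1.2583e-6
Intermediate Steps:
Y(M, v) = -6 - 2*v
O(j) = -20 (O(j) = 2 + (-6 - 2*8) = 2 + (-6 - 16) = 2 - 22 = -20)
Z(s) = 168581/73758 (Z(s) = -758*(-1/647) - 762/(-684) = 758/647 - 762*(-1/684) = 758/647 + 127/114 = 168581/73758)
Z(O(-32))/(-1816472) = (168581/73758)/(-1816472) = (168581/73758)*(-1/1816472) = -24083/19139905968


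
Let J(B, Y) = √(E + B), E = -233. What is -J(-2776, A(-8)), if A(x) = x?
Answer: -I*√3009 ≈ -54.854*I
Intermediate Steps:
J(B, Y) = √(-233 + B)
-J(-2776, A(-8)) = -√(-233 - 2776) = -√(-3009) = -I*√3009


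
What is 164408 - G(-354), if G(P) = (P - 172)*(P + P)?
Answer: -208000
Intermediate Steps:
G(P) = 2*P*(-172 + P) (G(P) = (-172 + P)*(2*P) = 2*P*(-172 + P))
164408 - G(-354) = 164408 - 2*(-354)*(-172 - 354) = 164408 - 2*(-354)*(-526) = 164408 - 1*372408 = 164408 - 372408 = -208000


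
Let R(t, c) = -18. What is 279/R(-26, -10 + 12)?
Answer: -31/2 ≈ -15.500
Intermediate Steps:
279/R(-26, -10 + 12) = 279/(-18) = 279*(-1/18) = -31/2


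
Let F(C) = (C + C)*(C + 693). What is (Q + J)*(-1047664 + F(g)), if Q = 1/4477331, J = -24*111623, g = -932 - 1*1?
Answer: 7194621860615268464/4477331 ≈ 1.6069e+12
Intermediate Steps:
g = -933 (g = -932 - 1 = -933)
J = -2678952
Q = 1/4477331 ≈ 2.2335e-7
F(C) = 2*C*(693 + C) (F(C) = (2*C)*(693 + C) = 2*C*(693 + C))
(Q + J)*(-1047664 + F(g)) = (1/4477331 - 2678952)*(-1047664 + 2*(-933)*(693 - 933)) = -11994554837111*(-1047664 + 2*(-933)*(-240))/4477331 = -11994554837111*(-1047664 + 447840)/4477331 = -11994554837111/4477331*(-599824) = 7194621860615268464/4477331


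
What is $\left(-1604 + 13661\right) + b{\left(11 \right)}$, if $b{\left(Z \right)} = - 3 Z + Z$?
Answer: $12035$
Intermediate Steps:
$b{\left(Z \right)} = - 2 Z$
$\left(-1604 + 13661\right) + b{\left(11 \right)} = \left(-1604 + 13661\right) - 22 = 12057 - 22 = 12035$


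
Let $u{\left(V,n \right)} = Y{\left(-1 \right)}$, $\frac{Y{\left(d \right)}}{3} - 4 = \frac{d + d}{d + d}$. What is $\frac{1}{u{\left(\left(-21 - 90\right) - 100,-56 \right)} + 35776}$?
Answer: $\frac{1}{35791} \approx 2.794 \cdot 10^{-5}$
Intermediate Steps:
$Y{\left(d \right)} = 15$ ($Y{\left(d \right)} = 12 + 3 \frac{d + d}{d + d} = 12 + 3 \frac{2 d}{2 d} = 12 + 3 \cdot 2 d \frac{1}{2 d} = 12 + 3 \cdot 1 = 12 + 3 = 15$)
$u{\left(V,n \right)} = 15$
$\frac{1}{u{\left(\left(-21 - 90\right) - 100,-56 \right)} + 35776} = \frac{1}{15 + 35776} = \frac{1}{35791}$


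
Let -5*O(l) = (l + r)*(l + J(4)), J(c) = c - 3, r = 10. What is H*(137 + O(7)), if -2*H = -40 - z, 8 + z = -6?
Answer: 7137/5 ≈ 1427.4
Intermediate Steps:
z = -14 (z = -8 - 6 = -14)
J(c) = -3 + c
O(l) = -(1 + l)*(10 + l)/5 (O(l) = -(l + 10)*(l + (-3 + 4))/5 = -(10 + l)*(l + 1)/5 = -(10 + l)*(1 + l)/5 = -(1 + l)*(10 + l)/5)
H = 13 (H = -(-40 - 1*(-14))/2 = -(-40 + 14)/2 = -½*(-26) = 13)
H*(137 + O(7)) = 13*(137 + (-2 - 11/5*7 - ⅕*7²)) = 13*(137 + (-2 - 77/5 - ⅕*49)) = 13*(137 + (-2 - 77/5 - 49/5)) = 13*(137 - 136/5) = 13*(549/5) = 7137/5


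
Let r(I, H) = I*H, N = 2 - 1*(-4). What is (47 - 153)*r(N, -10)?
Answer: 6360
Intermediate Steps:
N = 6 (N = 2 + 4 = 6)
r(I, H) = H*I
(47 - 153)*r(N, -10) = (47 - 153)*(-10*6) = -106*(-60) = 6360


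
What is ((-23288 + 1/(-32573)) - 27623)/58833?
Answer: -552774668/638789103 ≈ -0.86535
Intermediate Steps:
((-23288 + 1/(-32573)) - 27623)/58833 = ((-23288 - 1/32573) - 27623)*(1/58833) = (-758560025/32573 - 27623)*(1/58833) = -1658324004/32573*1/58833 = -552774668/638789103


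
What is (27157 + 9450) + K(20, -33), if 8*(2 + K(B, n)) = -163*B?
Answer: 72395/2 ≈ 36198.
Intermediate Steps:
K(B, n) = -2 - 163*B/8 (K(B, n) = -2 + (-163*B)/8 = -2 - 163*B/8)
(27157 + 9450) + K(20, -33) = (27157 + 9450) + (-2 - 163/8*20) = 36607 + (-2 - 815/2) = 36607 - 819/2 = 72395/2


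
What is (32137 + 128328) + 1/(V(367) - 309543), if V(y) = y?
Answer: 49611926839/309176 ≈ 1.6047e+5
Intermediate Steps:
(32137 + 128328) + 1/(V(367) - 309543) = (32137 + 128328) + 1/(367 - 309543) = 160465 + 1/(-309176) = 160465 - 1/309176 = 49611926839/309176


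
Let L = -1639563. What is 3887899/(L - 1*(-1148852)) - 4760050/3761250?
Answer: -339183380186/36913734975 ≈ -9.1885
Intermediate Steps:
3887899/(L - 1*(-1148852)) - 4760050/3761250 = 3887899/(-1639563 - 1*(-1148852)) - 4760050/3761250 = 3887899/(-1639563 + 1148852) - 4760050*1/3761250 = 3887899/(-490711) - 95201/75225 = 3887899*(-1/490711) - 95201/75225 = -3887899/490711 - 95201/75225 = -339183380186/36913734975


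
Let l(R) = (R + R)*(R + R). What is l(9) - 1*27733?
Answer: -27409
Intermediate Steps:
l(R) = 4*R² (l(R) = (2*R)*(2*R) = 4*R²)
l(9) - 1*27733 = 4*9² - 1*27733 = 4*81 - 27733 = 324 - 27733 = -27409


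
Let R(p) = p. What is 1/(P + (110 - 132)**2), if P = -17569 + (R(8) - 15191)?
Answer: -1/32268 ≈ -3.0990e-5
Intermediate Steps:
P = -32752 (P = -17569 + (8 - 15191) = -17569 - 15183 = -32752)
1/(P + (110 - 132)**2) = 1/(-32752 + (110 - 132)**2) = 1/(-32752 + (-22)**2) = 1/(-32752 + 484) = 1/(-32268) = -1/32268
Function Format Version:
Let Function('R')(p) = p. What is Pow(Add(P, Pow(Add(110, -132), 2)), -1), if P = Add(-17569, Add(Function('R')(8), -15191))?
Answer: Rational(-1, 32268) ≈ -3.0990e-5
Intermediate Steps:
P = -32752 (P = Add(-17569, Add(8, -15191)) = Add(-17569, -15183) = -32752)
Pow(Add(P, Pow(Add(110, -132), 2)), -1) = Pow(Add(-32752, Pow(Add(110, -132), 2)), -1) = Pow(Add(-32752, Pow(-22, 2)), -1) = Pow(Add(-32752, 484), -1) = Pow(-32268, -1) = Rational(-1, 32268)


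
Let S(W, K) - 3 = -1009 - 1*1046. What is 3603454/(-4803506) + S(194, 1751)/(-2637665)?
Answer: -4747423850299/6335019826745 ≈ -0.74939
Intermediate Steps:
S(W, K) = -2052 (S(W, K) = 3 + (-1009 - 1*1046) = 3 + (-1009 - 1046) = 3 - 2055 = -2052)
3603454/(-4803506) + S(194, 1751)/(-2637665) = 3603454/(-4803506) - 2052/(-2637665) = 3603454*(-1/4803506) - 2052*(-1/2637665) = -1801727/2401753 + 2052/2637665 = -4747423850299/6335019826745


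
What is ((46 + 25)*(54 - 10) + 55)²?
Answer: 10106041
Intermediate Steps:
((46 + 25)*(54 - 10) + 55)² = (71*44 + 55)² = (3124 + 55)² = 3179² = 10106041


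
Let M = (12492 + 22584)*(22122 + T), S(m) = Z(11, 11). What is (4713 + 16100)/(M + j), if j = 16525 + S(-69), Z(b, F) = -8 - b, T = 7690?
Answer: 20813/1045702218 ≈ 1.9903e-5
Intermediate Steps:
S(m) = -19 (S(m) = -8 - 1*11 = -8 - 11 = -19)
j = 16506 (j = 16525 - 19 = 16506)
M = 1045685712 (M = (12492 + 22584)*(22122 + 7690) = 35076*29812 = 1045685712)
(4713 + 16100)/(M + j) = (4713 + 16100)/(1045685712 + 16506) = 20813/1045702218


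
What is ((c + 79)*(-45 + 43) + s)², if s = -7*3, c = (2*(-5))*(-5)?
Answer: 77841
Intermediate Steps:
c = 50 (c = -10*(-5) = 50)
s = -21
((c + 79)*(-45 + 43) + s)² = ((50 + 79)*(-45 + 43) - 21)² = (129*(-2) - 21)² = (-258 - 21)² = (-279)² = 77841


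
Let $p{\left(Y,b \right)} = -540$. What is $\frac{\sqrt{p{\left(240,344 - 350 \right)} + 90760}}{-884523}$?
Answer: $- \frac{2 \sqrt{22555}}{884523} \approx -0.00033958$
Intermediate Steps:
$\frac{\sqrt{p{\left(240,344 - 350 \right)} + 90760}}{-884523} = \frac{\sqrt{-540 + 90760}}{-884523} = \sqrt{90220} \left(- \frac{1}{884523}\right) = 2 \sqrt{22555} \left(- \frac{1}{884523}\right) = - \frac{2 \sqrt{22555}}{884523}$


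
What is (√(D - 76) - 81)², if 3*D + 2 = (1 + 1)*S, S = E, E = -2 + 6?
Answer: (81 - I*√74)² ≈ 6487.0 - 1393.6*I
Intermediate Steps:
E = 4
S = 4
D = 2 (D = -⅔ + ((1 + 1)*4)/3 = -⅔ + (2*4)/3 = -⅔ + (⅓)*8 = -⅔ + 8/3 = 2)
(√(D - 76) - 81)² = (√(2 - 76) - 81)² = (√(-74) - 81)² = (I*√74 - 81)² = (-81 + I*√74)²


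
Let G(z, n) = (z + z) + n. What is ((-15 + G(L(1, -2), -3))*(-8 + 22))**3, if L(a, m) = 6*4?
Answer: 74088000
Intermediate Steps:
L(a, m) = 24
G(z, n) = n + 2*z (G(z, n) = 2*z + n = n + 2*z)
((-15 + G(L(1, -2), -3))*(-8 + 22))**3 = ((-15 + (-3 + 2*24))*(-8 + 22))**3 = ((-15 + (-3 + 48))*14)**3 = ((-15 + 45)*14)**3 = (30*14)**3 = 420**3 = 74088000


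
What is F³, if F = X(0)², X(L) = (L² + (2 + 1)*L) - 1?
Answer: 1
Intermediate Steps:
X(L) = -1 + L² + 3*L (X(L) = (L² + 3*L) - 1 = -1 + L² + 3*L)
F = 1 (F = (-1 + 0² + 3*0)² = (-1 + 0 + 0)² = (-1)² = 1)
F³ = 1³ = 1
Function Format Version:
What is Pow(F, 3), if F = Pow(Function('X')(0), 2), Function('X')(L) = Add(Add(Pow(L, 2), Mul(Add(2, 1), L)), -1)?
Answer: 1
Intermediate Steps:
Function('X')(L) = Add(-1, Pow(L, 2), Mul(3, L)) (Function('X')(L) = Add(Add(Pow(L, 2), Mul(3, L)), -1) = Add(-1, Pow(L, 2), Mul(3, L)))
F = 1 (F = Pow(Add(-1, Pow(0, 2), Mul(3, 0)), 2) = Pow(Add(-1, 0, 0), 2) = Pow(-1, 2) = 1)
Pow(F, 3) = Pow(1, 3) = 1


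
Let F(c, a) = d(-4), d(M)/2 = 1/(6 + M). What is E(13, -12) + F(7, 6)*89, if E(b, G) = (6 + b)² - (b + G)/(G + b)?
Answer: 449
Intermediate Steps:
d(M) = 2/(6 + M)
F(c, a) = 1 (F(c, a) = 2/(6 - 4) = 2/2 = 2*(½) = 1)
E(b, G) = -1 + (6 + b)² (E(b, G) = (6 + b)² - (G + b)/(G + b) = (6 + b)² - 1*1 = (6 + b)² - 1 = -1 + (6 + b)²)
E(13, -12) + F(7, 6)*89 = (35 + 13² + 12*13) + 1*89 = (35 + 169 + 156) + 89 = 360 + 89 = 449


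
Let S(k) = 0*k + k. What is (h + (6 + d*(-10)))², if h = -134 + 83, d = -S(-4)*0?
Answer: 2025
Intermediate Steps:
S(k) = k (S(k) = 0 + k = k)
d = 0 (d = -1*(-4)*0 = 4*0 = 0)
h = -51
(h + (6 + d*(-10)))² = (-51 + (6 + 0*(-10)))² = (-51 + (6 + 0))² = (-51 + 6)² = (-45)² = 2025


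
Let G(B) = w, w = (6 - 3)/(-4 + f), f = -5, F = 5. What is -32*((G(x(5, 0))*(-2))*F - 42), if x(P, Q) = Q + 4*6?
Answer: 3712/3 ≈ 1237.3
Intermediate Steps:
x(P, Q) = 24 + Q (x(P, Q) = Q + 24 = 24 + Q)
w = -⅓ (w = (6 - 3)/(-4 - 5) = 3/(-9) = 3*(-⅑) = -⅓ ≈ -0.33333)
G(B) = -⅓
-32*((G(x(5, 0))*(-2))*F - 42) = -32*(-⅓*(-2)*5 - 42) = -32*((⅔)*5 - 42) = -32*(10/3 - 42) = -32*(-116/3) = 3712/3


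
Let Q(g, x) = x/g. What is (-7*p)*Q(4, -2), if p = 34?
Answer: 119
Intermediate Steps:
(-7*p)*Q(4, -2) = (-7*34)*(-2/4) = -(-476)/4 = -238*(-1/2) = 119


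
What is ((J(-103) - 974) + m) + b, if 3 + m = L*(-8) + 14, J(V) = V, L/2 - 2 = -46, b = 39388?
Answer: 39026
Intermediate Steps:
L = -88 (L = 4 + 2*(-46) = 4 - 92 = -88)
m = 715 (m = -3 + (-88*(-8) + 14) = -3 + (704 + 14) = -3 + 718 = 715)
((J(-103) - 974) + m) + b = ((-103 - 974) + 715) + 39388 = (-1077 + 715) + 39388 = -362 + 39388 = 39026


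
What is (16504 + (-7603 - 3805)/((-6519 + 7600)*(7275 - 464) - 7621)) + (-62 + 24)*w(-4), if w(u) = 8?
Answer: 59576061296/3677535 ≈ 16200.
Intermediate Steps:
(16504 + (-7603 - 3805)/((-6519 + 7600)*(7275 - 464) - 7621)) + (-62 + 24)*w(-4) = (16504 + (-7603 - 3805)/((-6519 + 7600)*(7275 - 464) - 7621)) + (-62 + 24)*8 = (16504 - 11408/(1081*6811 - 7621)) - 38*8 = (16504 - 11408/(7362691 - 7621)) - 304 = (16504 - 11408/7355070) - 304 = (16504 - 11408*1/7355070) - 304 = (16504 - 5704/3677535) - 304 = 60694031936/3677535 - 304 = 59576061296/3677535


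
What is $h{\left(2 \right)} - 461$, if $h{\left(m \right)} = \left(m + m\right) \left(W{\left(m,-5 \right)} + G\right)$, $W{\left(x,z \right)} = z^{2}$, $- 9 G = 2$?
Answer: $- \frac{3257}{9} \approx -361.89$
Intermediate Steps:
$G = - \frac{2}{9}$ ($G = \left(- \frac{1}{9}\right) 2 = - \frac{2}{9} \approx -0.22222$)
$h{\left(m \right)} = \frac{446 m}{9}$ ($h{\left(m \right)} = \left(m + m\right) \left(\left(-5\right)^{2} - \frac{2}{9}\right) = 2 m \left(25 - \frac{2}{9}\right) = 2 m \frac{223}{9} = \frac{446 m}{9}$)
$h{\left(2 \right)} - 461 = \frac{446}{9} \cdot 2 - 461 = \frac{892}{9} - 461 = - \frac{3257}{9}$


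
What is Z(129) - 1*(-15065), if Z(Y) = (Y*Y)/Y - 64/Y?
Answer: 1959962/129 ≈ 15194.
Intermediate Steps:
Z(Y) = Y - 64/Y (Z(Y) = Y**2/Y - 64/Y = Y - 64/Y)
Z(129) - 1*(-15065) = (129 - 64/129) - 1*(-15065) = (129 - 64*1/129) + 15065 = (129 - 64/129) + 15065 = 16577/129 + 15065 = 1959962/129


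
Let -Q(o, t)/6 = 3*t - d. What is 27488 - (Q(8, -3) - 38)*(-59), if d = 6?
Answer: 30556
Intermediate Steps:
Q(o, t) = 36 - 18*t (Q(o, t) = -6*(3*t - 1*6) = -6*(3*t - 6) = -6*(-6 + 3*t) = 36 - 18*t)
27488 - (Q(8, -3) - 38)*(-59) = 27488 - ((36 - 18*(-3)) - 38)*(-59) = 27488 - ((36 + 54) - 38)*(-59) = 27488 - (90 - 38)*(-59) = 27488 - 52*(-59) = 27488 - 1*(-3068) = 27488 + 3068 = 30556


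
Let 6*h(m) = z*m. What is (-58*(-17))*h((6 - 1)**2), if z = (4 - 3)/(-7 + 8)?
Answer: 12325/3 ≈ 4108.3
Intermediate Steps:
z = 1 (z = 1/1 = 1*1 = 1)
h(m) = m/6 (h(m) = (1*m)/6 = m/6)
(-58*(-17))*h((6 - 1)**2) = (-58*(-17))*((6 - 1)**2/6) = 986*((1/6)*5**2) = 986*((1/6)*25) = 986*(25/6) = 12325/3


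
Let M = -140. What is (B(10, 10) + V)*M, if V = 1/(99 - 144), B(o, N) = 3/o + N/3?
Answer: -4550/9 ≈ -505.56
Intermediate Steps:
B(o, N) = 3/o + N/3 (B(o, N) = 3/o + N*(1/3) = 3/o + N/3)
V = -1/45 (V = 1/(-45) = -1/45 ≈ -0.022222)
(B(10, 10) + V)*M = ((3/10 + (1/3)*10) - 1/45)*(-140) = ((3*(1/10) + 10/3) - 1/45)*(-140) = ((3/10 + 10/3) - 1/45)*(-140) = (109/30 - 1/45)*(-140) = (65/18)*(-140) = -4550/9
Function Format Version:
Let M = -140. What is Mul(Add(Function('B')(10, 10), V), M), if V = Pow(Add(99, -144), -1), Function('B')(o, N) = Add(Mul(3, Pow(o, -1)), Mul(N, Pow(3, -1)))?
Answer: Rational(-4550, 9) ≈ -505.56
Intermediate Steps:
Function('B')(o, N) = Add(Mul(3, Pow(o, -1)), Mul(Rational(1, 3), N)) (Function('B')(o, N) = Add(Mul(3, Pow(o, -1)), Mul(N, Rational(1, 3))) = Add(Mul(3, Pow(o, -1)), Mul(Rational(1, 3), N)))
V = Rational(-1, 45) (V = Pow(-45, -1) = Rational(-1, 45) ≈ -0.022222)
Mul(Add(Function('B')(10, 10), V), M) = Mul(Add(Add(Mul(3, Pow(10, -1)), Mul(Rational(1, 3), 10)), Rational(-1, 45)), -140) = Mul(Add(Add(Mul(3, Rational(1, 10)), Rational(10, 3)), Rational(-1, 45)), -140) = Mul(Add(Add(Rational(3, 10), Rational(10, 3)), Rational(-1, 45)), -140) = Mul(Add(Rational(109, 30), Rational(-1, 45)), -140) = Mul(Rational(65, 18), -140) = Rational(-4550, 9)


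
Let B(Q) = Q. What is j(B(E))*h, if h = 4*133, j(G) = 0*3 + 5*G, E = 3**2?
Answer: 23940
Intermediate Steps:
E = 9
j(G) = 5*G (j(G) = 0 + 5*G = 5*G)
h = 532
j(B(E))*h = (5*9)*532 = 45*532 = 23940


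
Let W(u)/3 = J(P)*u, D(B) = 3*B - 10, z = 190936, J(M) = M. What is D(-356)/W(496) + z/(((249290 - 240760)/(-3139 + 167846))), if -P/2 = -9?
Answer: 210579125256557/57116880 ≈ 3.6868e+6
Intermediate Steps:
P = 18 (P = -2*(-9) = 18)
D(B) = -10 + 3*B
W(u) = 54*u (W(u) = 3*(18*u) = 54*u)
D(-356)/W(496) + z/(((249290 - 240760)/(-3139 + 167846))) = (-10 + 3*(-356))/((54*496)) + 190936/(((249290 - 240760)/(-3139 + 167846))) = (-10 - 1068)/26784 + 190936/((8530/164707)) = -1078*1/26784 + 190936/((8530*(1/164707))) = -539/13392 + 190936/(8530/164707) = -539/13392 + 190936*(164707/8530) = -539/13392 + 15724247876/4265 = 210579125256557/57116880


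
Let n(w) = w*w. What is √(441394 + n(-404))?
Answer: √604610 ≈ 777.57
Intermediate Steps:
n(w) = w²
√(441394 + n(-404)) = √(441394 + (-404)²) = √(441394 + 163216) = √604610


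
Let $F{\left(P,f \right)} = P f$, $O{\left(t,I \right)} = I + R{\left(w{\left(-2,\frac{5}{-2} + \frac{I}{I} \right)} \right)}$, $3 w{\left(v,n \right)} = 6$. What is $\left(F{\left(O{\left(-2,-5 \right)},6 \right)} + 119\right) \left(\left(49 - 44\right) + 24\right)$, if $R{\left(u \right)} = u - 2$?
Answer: $2581$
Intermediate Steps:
$w{\left(v,n \right)} = 2$ ($w{\left(v,n \right)} = \frac{1}{3} \cdot 6 = 2$)
$R{\left(u \right)} = -2 + u$
$O{\left(t,I \right)} = I$ ($O{\left(t,I \right)} = I + \left(-2 + 2\right) = I + 0 = I$)
$\left(F{\left(O{\left(-2,-5 \right)},6 \right)} + 119\right) \left(\left(49 - 44\right) + 24\right) = \left(\left(-5\right) 6 + 119\right) \left(\left(49 - 44\right) + 24\right) = \left(-30 + 119\right) \left(5 + 24\right) = 89 \cdot 29 = 2581$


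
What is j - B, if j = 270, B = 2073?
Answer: -1803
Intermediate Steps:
j - B = 270 - 1*2073 = 270 - 2073 = -1803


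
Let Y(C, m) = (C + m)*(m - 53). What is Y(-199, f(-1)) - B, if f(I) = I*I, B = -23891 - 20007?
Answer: 54194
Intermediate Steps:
B = -43898
f(I) = I²
Y(C, m) = (-53 + m)*(C + m) (Y(C, m) = (C + m)*(-53 + m) = (-53 + m)*(C + m))
Y(-199, f(-1)) - B = (((-1)²)² - 53*(-199) - 53*(-1)² - 199*(-1)²) - 1*(-43898) = (1² + 10547 - 53*1 - 199*1) + 43898 = (1 + 10547 - 53 - 199) + 43898 = 10296 + 43898 = 54194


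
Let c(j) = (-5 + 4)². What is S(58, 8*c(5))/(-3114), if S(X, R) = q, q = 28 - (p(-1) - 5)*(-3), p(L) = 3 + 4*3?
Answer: -29/1557 ≈ -0.018626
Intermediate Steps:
c(j) = 1 (c(j) = (-1)² = 1)
p(L) = 15 (p(L) = 3 + 12 = 15)
q = 58 (q = 28 - (15 - 5)*(-3) = 28 - 10*(-3) = 28 - 1*(-30) = 28 + 30 = 58)
S(X, R) = 58
S(58, 8*c(5))/(-3114) = 58/(-3114) = 58*(-1/3114) = -29/1557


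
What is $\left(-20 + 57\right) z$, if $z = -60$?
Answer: $-2220$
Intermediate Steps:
$\left(-20 + 57\right) z = \left(-20 + 57\right) \left(-60\right) = 37 \left(-60\right) = -2220$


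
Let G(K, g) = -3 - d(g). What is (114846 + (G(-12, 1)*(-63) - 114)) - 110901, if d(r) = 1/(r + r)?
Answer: 8103/2 ≈ 4051.5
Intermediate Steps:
d(r) = 1/(2*r)
G(K, g) = -3 - 1/(2*g)
(114846 + (G(-12, 1)*(-63) - 114)) - 110901 = (114846 + ((-3 - 1/2/1)*(-63) - 114)) - 110901 = (114846 + ((-3 - 1/2*1)*(-63) - 114)) - 110901 = (114846 + ((-3 - 1/2)*(-63) - 114)) - 110901 = (114846 + (-7/2*(-63) - 114)) - 110901 = (114846 + (441/2 - 114)) - 110901 = (114846 + 213/2) - 110901 = 229905/2 - 110901 = 8103/2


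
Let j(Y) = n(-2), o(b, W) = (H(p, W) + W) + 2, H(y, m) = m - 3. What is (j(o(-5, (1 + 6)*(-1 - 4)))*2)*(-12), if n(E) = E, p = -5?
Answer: 48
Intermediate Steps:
H(y, m) = -3 + m
o(b, W) = -1 + 2*W (o(b, W) = ((-3 + W) + W) + 2 = (-3 + 2*W) + 2 = -1 + 2*W)
j(Y) = -2
(j(o(-5, (1 + 6)*(-1 - 4)))*2)*(-12) = -2*2*(-12) = -4*(-12) = 48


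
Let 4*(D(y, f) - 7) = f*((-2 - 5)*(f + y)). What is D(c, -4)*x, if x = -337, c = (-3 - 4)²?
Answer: -108514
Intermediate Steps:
c = 49 (c = (-7)² = 49)
D(y, f) = 7 + f*(-7*f - 7*y)/4 (D(y, f) = 7 + (f*((-2 - 5)*(f + y)))/4 = 7 + (f*(-7*(f + y)))/4 = 7 + (f*(-7*f - 7*y))/4 = 7 + f*(-7*f - 7*y)/4)
D(c, -4)*x = (7 - 7/4*(-4)² - 7/4*(-4)*49)*(-337) = (7 - 7/4*16 + 343)*(-337) = (7 - 28 + 343)*(-337) = 322*(-337) = -108514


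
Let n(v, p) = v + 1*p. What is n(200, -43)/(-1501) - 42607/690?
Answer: -64061437/1035690 ≈ -61.854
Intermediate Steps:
n(v, p) = p + v (n(v, p) = v + p = p + v)
n(200, -43)/(-1501) - 42607/690 = (-43 + 200)/(-1501) - 42607/690 = 157*(-1/1501) - 42607*1/690 = -157/1501 - 42607/690 = -64061437/1035690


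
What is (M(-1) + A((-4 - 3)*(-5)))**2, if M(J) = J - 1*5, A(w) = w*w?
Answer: 1485961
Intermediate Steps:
A(w) = w**2
M(J) = -5 + J (M(J) = J - 5 = -5 + J)
(M(-1) + A((-4 - 3)*(-5)))**2 = ((-5 - 1) + ((-4 - 3)*(-5))**2)**2 = (-6 + (-7*(-5))**2)**2 = (-6 + 35**2)**2 = (-6 + 1225)**2 = 1219**2 = 1485961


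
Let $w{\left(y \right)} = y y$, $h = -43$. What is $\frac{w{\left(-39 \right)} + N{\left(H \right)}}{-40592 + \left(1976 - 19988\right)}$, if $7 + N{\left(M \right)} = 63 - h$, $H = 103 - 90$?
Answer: $- \frac{405}{14651} \approx -0.027643$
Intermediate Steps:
$H = 13$
$w{\left(y \right)} = y^{2}$
$N{\left(M \right)} = 99$ ($N{\left(M \right)} = -7 + \left(63 - -43\right) = -7 + \left(63 + 43\right) = -7 + 106 = 99$)
$\frac{w{\left(-39 \right)} + N{\left(H \right)}}{-40592 + \left(1976 - 19988\right)} = \frac{\left(-39\right)^{2} + 99}{-40592 + \left(1976 - 19988\right)} = \frac{1521 + 99}{-40592 - 18012} = \frac{1620}{-58604} = 1620 \left(- \frac{1}{58604}\right) = - \frac{405}{14651}$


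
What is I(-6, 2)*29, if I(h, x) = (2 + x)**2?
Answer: 464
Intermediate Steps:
I(-6, 2)*29 = (2 + 2)**2*29 = 4**2*29 = 16*29 = 464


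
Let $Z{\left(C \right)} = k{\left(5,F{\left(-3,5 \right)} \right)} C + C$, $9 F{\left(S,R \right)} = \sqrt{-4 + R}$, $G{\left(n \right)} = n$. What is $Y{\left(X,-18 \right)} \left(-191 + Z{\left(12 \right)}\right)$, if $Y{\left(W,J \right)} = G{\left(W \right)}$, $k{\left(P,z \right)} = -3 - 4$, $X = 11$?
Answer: $-2893$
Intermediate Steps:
$F{\left(S,R \right)} = \frac{\sqrt{-4 + R}}{9}$
$k{\left(P,z \right)} = -7$ ($k{\left(P,z \right)} = -3 - 4 = -7$)
$Z{\left(C \right)} = - 6 C$ ($Z{\left(C \right)} = - 7 C + C = - 6 C$)
$Y{\left(W,J \right)} = W$
$Y{\left(X,-18 \right)} \left(-191 + Z{\left(12 \right)}\right) = 11 \left(-191 - 72\right) = 11 \left(-263\right) = -2893$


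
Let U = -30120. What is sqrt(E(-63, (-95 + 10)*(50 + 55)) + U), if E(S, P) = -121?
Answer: I*sqrt(30241) ≈ 173.9*I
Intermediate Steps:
sqrt(E(-63, (-95 + 10)*(50 + 55)) + U) = sqrt(-121 - 30120) = sqrt(-30241) = I*sqrt(30241)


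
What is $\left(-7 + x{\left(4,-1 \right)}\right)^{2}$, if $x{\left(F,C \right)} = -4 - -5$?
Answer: $36$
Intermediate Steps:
$x{\left(F,C \right)} = 1$ ($x{\left(F,C \right)} = -4 + 5 = 1$)
$\left(-7 + x{\left(4,-1 \right)}\right)^{2} = \left(-7 + 1\right)^{2} = \left(-6\right)^{2} = 36$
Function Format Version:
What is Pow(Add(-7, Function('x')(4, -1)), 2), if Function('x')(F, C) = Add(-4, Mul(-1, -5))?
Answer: 36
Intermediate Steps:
Function('x')(F, C) = 1 (Function('x')(F, C) = Add(-4, 5) = 1)
Pow(Add(-7, Function('x')(4, -1)), 2) = Pow(Add(-7, 1), 2) = Pow(-6, 2) = 36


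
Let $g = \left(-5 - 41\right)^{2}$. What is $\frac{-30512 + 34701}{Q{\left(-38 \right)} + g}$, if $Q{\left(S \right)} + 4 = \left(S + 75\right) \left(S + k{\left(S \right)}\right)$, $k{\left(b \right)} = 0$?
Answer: $\frac{4189}{706} \approx 5.9334$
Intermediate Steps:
$g = 2116$ ($g = \left(-46\right)^{2} = 2116$)
$Q{\left(S \right)} = -4 + S \left(75 + S\right)$ ($Q{\left(S \right)} = -4 + \left(S + 75\right) \left(S + 0\right) = -4 + \left(75 + S\right) S = -4 + S \left(75 + S\right)$)
$\frac{-30512 + 34701}{Q{\left(-38 \right)} + g} = \frac{-30512 + 34701}{\left(-4 + \left(-38\right)^{2} + 75 \left(-38\right)\right) + 2116} = \frac{4189}{\left(-4 + 1444 - 2850\right) + 2116} = \frac{4189}{-1410 + 2116} = \frac{4189}{706}$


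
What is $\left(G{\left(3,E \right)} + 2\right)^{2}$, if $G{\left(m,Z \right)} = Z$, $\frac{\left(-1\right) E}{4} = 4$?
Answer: $196$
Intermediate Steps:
$E = -16$ ($E = \left(-4\right) 4 = -16$)
$\left(G{\left(3,E \right)} + 2\right)^{2} = \left(-16 + 2\right)^{2} = \left(-14\right)^{2} = 196$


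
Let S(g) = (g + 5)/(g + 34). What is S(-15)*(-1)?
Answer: 10/19 ≈ 0.52632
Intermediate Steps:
S(g) = (5 + g)/(34 + g)
S(-15)*(-1) = ((5 - 15)/(34 - 15))*(-1) = (-10/19)*(-1) = ((1/19)*(-10))*(-1) = -10/19*(-1) = 10/19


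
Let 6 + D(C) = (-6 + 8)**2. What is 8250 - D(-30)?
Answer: 8252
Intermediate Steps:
D(C) = -2 (D(C) = -6 + (-6 + 8)**2 = -6 + 2**2 = -6 + 4 = -2)
8250 - D(-30) = 8250 - 1*(-2) = 8250 + 2 = 8252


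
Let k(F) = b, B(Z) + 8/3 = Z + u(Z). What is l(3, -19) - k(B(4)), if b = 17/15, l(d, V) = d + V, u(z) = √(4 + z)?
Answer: -257/15 ≈ -17.133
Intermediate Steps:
l(d, V) = V + d
B(Z) = -8/3 + Z + √(4 + Z) (B(Z) = -8/3 + (Z + √(4 + Z)) = -8/3 + Z + √(4 + Z))
b = 17/15 (b = 17*(1/15) = 17/15 ≈ 1.1333)
k(F) = 17/15
l(3, -19) - k(B(4)) = (-19 + 3) - 1*17/15 = -16 - 17/15 = -257/15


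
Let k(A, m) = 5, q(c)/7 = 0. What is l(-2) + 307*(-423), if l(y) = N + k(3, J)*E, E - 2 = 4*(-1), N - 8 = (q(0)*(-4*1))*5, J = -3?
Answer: -129863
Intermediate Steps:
q(c) = 0 (q(c) = 7*0 = 0)
N = 8 (N = 8 + (0*(-4*1))*5 = 8 + (0*(-4))*5 = 8 + 0*5 = 8 + 0 = 8)
E = -2 (E = 2 + 4*(-1) = 2 - 4 = -2)
l(y) = -2 (l(y) = 8 + 5*(-2) = 8 - 10 = -2)
l(-2) + 307*(-423) = -2 + 307*(-423) = -2 - 129861 = -129863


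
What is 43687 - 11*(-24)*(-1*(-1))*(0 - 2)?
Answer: 43159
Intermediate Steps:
43687 - 11*(-24)*(-1*(-1))*(0 - 2) = 43687 - (-264)*1*(-2) = 43687 - (-264)*(-2) = 43687 - 1*528 = 43687 - 528 = 43159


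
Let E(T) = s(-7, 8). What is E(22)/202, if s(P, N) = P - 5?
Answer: -6/101 ≈ -0.059406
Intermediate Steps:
s(P, N) = -5 + P
E(T) = -12 (E(T) = -5 - 7 = -12)
E(22)/202 = -12/202 = -12*1/202 = -6/101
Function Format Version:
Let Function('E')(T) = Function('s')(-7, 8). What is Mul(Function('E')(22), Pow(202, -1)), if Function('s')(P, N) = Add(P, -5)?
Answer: Rational(-6, 101) ≈ -0.059406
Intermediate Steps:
Function('s')(P, N) = Add(-5, P)
Function('E')(T) = -12 (Function('E')(T) = Add(-5, -7) = -12)
Mul(Function('E')(22), Pow(202, -1)) = Mul(-12, Pow(202, -1)) = Mul(-12, Rational(1, 202)) = Rational(-6, 101)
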